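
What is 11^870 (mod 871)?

129

11^1 ≡ 11 (mod 871)
11^2 ≡ 11^2 = 121 ≡ 121 (mod 871)
11^4 ≡ 121^2 = 14641 ≡ 705 (mod 871)
11^8 ≡ 705^2 = 497025 ≡ 555 (mod 871)
11^16 ≡ 555^2 = 308025 ≡ 562 (mod 871)
11^32 ≡ 562^2 = 315844 ≡ 542 (mod 871)
11^64 ≡ 542^2 = 293764 ≡ 237 (mod 871)
11^128 ≡ 237^2 = 56169 ≡ 425 (mod 871)
11^256 ≡ 425^2 = 180625 ≡ 328 (mod 871)
11^512 ≡ 328^2 = 107584 ≡ 451 (mod 871)
870 = 512 + 256 + 64 + 32 + 4 + 2 in binary powers of 2.
So 11^870 ≡ 451 · 328 · 237 · 542 · 705 · 121 ≡ 129 (mod 871).
Since 129 ≠ 1, base 11 is a Fermat witness: 871 is composite.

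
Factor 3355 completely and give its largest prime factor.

3355 = 5 · 671
671 = 11 · 61
61 is prime.
So 3355 = 5 · 11 · 61; the largest prime factor is 61.

61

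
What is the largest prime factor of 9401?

79

9401 = 7 · 1343
1343 = 17 · 79
79 is prime.
So 9401 = 7 · 17 · 79; the largest prime factor is 79.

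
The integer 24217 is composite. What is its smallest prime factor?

24217 is odd.
Digit sum 16, not divisible by 3.
Ends in 7: not divisible by 5.
7: 24217 = 7·3459 + 4
11: 24217 = 11·2201 + 6
13: 24217 = 13·1862 + 11
17: 24217 = 17·1424 + 9
19: 24217 = 19·1274 + 11
23: 24217 = 23·1052 + 21
29: 24217 = 29·835 + 2
31: 24217 = 31·781 + 6
37: 24217 = 37·654 + 19
41: 24217 = 41·590 + 27
43: 24217 = 43·563 + 8
47: 24217 = 47·515 + 12
53: 24217 = 53·456 + 49
59: 24217 = 59·410 + 27
61: 24217 = 61·397

61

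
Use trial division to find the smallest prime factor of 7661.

7661 is odd.
Digit sum 20, not divisible by 3.
Ends in 1: not divisible by 5.
7: 7661 = 7·1094 + 3
11: 7661 = 11·696 + 5
13: 7661 = 13·589 + 4
17: 7661 = 17·450 + 11
19: 7661 = 19·403 + 4
23: 7661 = 23·333 + 2
29: 7661 = 29·264 + 5
31: 7661 = 31·247 + 4
37: 7661 = 37·207 + 2
41: 7661 = 41·186 + 35
43: 7661 = 43·178 + 7
47: 7661 = 47·163

47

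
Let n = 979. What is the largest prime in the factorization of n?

89

979 = 11 · 89
89 is prime.
So 979 = 11 · 89; the largest prime factor is 89.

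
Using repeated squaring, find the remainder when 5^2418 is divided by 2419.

433

5^1 ≡ 5 (mod 2419)
5^2 ≡ 5^2 = 25 ≡ 25 (mod 2419)
5^4 ≡ 25^2 = 625 ≡ 625 (mod 2419)
5^8 ≡ 625^2 = 390625 ≡ 1166 (mod 2419)
5^16 ≡ 1166^2 = 1359556 ≡ 78 (mod 2419)
5^32 ≡ 78^2 = 6084 ≡ 1246 (mod 2419)
5^64 ≡ 1246^2 = 1552516 ≡ 1937 (mod 2419)
5^128 ≡ 1937^2 = 3751969 ≡ 100 (mod 2419)
5^256 ≡ 100^2 = 10000 ≡ 324 (mod 2419)
5^512 ≡ 324^2 = 104976 ≡ 959 (mod 2419)
5^1024 ≡ 959^2 = 919681 ≡ 461 (mod 2419)
5^2048 ≡ 461^2 = 212521 ≡ 2068 (mod 2419)
2418 = 2048 + 256 + 64 + 32 + 16 + 2 in binary powers of 2.
So 5^2418 ≡ 2068 · 324 · 1937 · 1246 · 78 · 25 ≡ 433 (mod 2419).
Since 433 ≠ 1, base 5 is a Fermat witness: 2419 is composite.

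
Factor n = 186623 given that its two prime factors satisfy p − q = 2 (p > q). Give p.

433

Since p = q + 2, we have 186623 = q(q + 2), so q² + 2q − 186623 = 0.
Discriminant: 2² + 4·186623 = 4 + 746492 = 746496; √746496 = 864.
q = (−2 + 864)/2 = 431, and p = q + 2 = 433.
Check: 431 · 433 = 186623.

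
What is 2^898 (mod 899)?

2^1 ≡ 2 (mod 899)
2^2 ≡ 2^2 = 4 ≡ 4 (mod 899)
2^4 ≡ 4^2 = 16 ≡ 16 (mod 899)
2^8 ≡ 16^2 = 256 ≡ 256 (mod 899)
2^16 ≡ 256^2 = 65536 ≡ 808 (mod 899)
2^32 ≡ 808^2 = 652864 ≡ 190 (mod 899)
2^64 ≡ 190^2 = 36100 ≡ 140 (mod 899)
2^128 ≡ 140^2 = 19600 ≡ 721 (mod 899)
2^256 ≡ 721^2 = 519841 ≡ 219 (mod 899)
2^512 ≡ 219^2 = 47961 ≡ 314 (mod 899)
898 = 512 + 256 + 128 + 2 in binary powers of 2.
So 2^898 ≡ 314 · 219 · 721 · 4 ≡ 845 (mod 899).
Since 845 ≠ 1, base 2 is a Fermat witness: 899 is composite.

845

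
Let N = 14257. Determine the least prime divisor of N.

53

14257 is odd.
Digit sum 19, not divisible by 3.
Ends in 7: not divisible by 5.
7: 14257 = 7·2036 + 5
11: 14257 = 11·1296 + 1
13: 14257 = 13·1096 + 9
17: 14257 = 17·838 + 11
19: 14257 = 19·750 + 7
23: 14257 = 23·619 + 20
29: 14257 = 29·491 + 18
31: 14257 = 31·459 + 28
37: 14257 = 37·385 + 12
41: 14257 = 41·347 + 30
43: 14257 = 43·331 + 24
47: 14257 = 47·303 + 16
53: 14257 = 53·269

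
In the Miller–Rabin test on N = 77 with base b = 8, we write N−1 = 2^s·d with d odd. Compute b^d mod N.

29

77 − 1 = 76 = 2^2 · 19, so d = 19.
8^1 ≡ 8 (mod 77)
8^2 ≡ 8^2 = 64 ≡ 64 (mod 77)
8^4 ≡ 64^2 = 4096 ≡ 15 (mod 77)
8^8 ≡ 15^2 = 225 ≡ 71 (mod 77)
8^16 ≡ 71^2 = 5041 ≡ 36 (mod 77)
19 = 16 + 2 + 1 in binary powers of 2.
So 8^19 ≡ 36 · 64 · 8 ≡ 29 (mod 77).
Squaring chain: 29 → 71; never reaches −1, so base 8 is a Miller–Rabin witness that 77 is composite.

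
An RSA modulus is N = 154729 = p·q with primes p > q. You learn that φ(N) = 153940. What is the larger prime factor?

φ(n) = (p−1)(q−1) = n − (p+q) + 1, so p + q = 154729 − 153940 + 1 = 790.
p and q are the roots of t² − 790t + 154729 = 0.
Discriminant: 790² − 4·154729 = 624100 − 618916 = 5184; √5184 = 72.
q = (790 − 72)/2 = 359, p = (790 + 72)/2 = 431.
Check: 359 · 431 = 154729.

431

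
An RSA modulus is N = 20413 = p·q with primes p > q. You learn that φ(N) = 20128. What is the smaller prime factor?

137

φ(n) = (p−1)(q−1) = n − (p+q) + 1, so p + q = 20413 − 20128 + 1 = 286.
p and q are the roots of t² − 286t + 20413 = 0.
Discriminant: 286² − 4·20413 = 81796 − 81652 = 144; √144 = 12.
q = (286 − 12)/2 = 137, p = (286 + 12)/2 = 149.
Check: 137 · 149 = 20413.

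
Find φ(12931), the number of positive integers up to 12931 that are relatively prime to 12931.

12672

Factor: 12931 = 67 · 193.
φ(12931) = (67−1) · (193−1) = 66 · 192 = 12672.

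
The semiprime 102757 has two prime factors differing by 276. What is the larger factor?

487

Since p = q + 276, we have 102757 = q(q + 276), so q² + 276q − 102757 = 0.
Discriminant: 276² + 4·102757 = 76176 + 411028 = 487204; √487204 = 698.
q = (−276 + 698)/2 = 211, and p = q + 276 = 487.
Check: 211 · 487 = 102757.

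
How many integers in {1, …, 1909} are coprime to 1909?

Factor: 1909 = 23 · 83.
φ(1909) = (23−1) · (83−1) = 22 · 82 = 1804.

1804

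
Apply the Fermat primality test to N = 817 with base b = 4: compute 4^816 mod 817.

600

4^1 ≡ 4 (mod 817)
4^2 ≡ 4^2 = 16 ≡ 16 (mod 817)
4^4 ≡ 16^2 = 256 ≡ 256 (mod 817)
4^8 ≡ 256^2 = 65536 ≡ 176 (mod 817)
4^16 ≡ 176^2 = 30976 ≡ 747 (mod 817)
4^32 ≡ 747^2 = 558009 ≡ 815 (mod 817)
4^64 ≡ 815^2 = 664225 ≡ 4 (mod 817)
4^128 ≡ 4^2 = 16 ≡ 16 (mod 817)
4^256 ≡ 16^2 = 256 ≡ 256 (mod 817)
4^512 ≡ 256^2 = 65536 ≡ 176 (mod 817)
816 = 512 + 256 + 32 + 16 in binary powers of 2.
So 4^816 ≡ 176 · 256 · 815 · 747 ≡ 600 (mod 817).
Since 600 ≠ 1, base 4 is a Fermat witness: 817 is composite.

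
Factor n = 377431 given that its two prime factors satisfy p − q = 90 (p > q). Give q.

Since p = q + 90, we have 377431 = q(q + 90), so q² + 90q − 377431 = 0.
Discriminant: 90² + 4·377431 = 8100 + 1509724 = 1517824; √1517824 = 1232.
q = (−90 + 1232)/2 = 571, and p = q + 90 = 661.
Check: 571 · 661 = 377431.

571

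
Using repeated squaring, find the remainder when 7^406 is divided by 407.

7^1 ≡ 7 (mod 407)
7^2 ≡ 7^2 = 49 ≡ 49 (mod 407)
7^4 ≡ 49^2 = 2401 ≡ 366 (mod 407)
7^8 ≡ 366^2 = 133956 ≡ 53 (mod 407)
7^16 ≡ 53^2 = 2809 ≡ 367 (mod 407)
7^32 ≡ 367^2 = 134689 ≡ 379 (mod 407)
7^64 ≡ 379^2 = 143641 ≡ 377 (mod 407)
7^128 ≡ 377^2 = 142129 ≡ 86 (mod 407)
7^256 ≡ 86^2 = 7396 ≡ 70 (mod 407)
406 = 256 + 128 + 16 + 4 + 2 in binary powers of 2.
So 7^406 ≡ 70 · 86 · 367 · 366 · 49 ≡ 81 (mod 407).
Since 81 ≠ 1, base 7 is a Fermat witness: 407 is composite.

81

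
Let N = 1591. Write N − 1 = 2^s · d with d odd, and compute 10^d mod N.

1591 − 1 = 1590 = 2^1 · 795, so d = 795.
10^1 ≡ 10 (mod 1591)
10^2 ≡ 10^2 = 100 ≡ 100 (mod 1591)
10^4 ≡ 100^2 = 10000 ≡ 454 (mod 1591)
10^8 ≡ 454^2 = 206116 ≡ 877 (mod 1591)
10^16 ≡ 877^2 = 769129 ≡ 676 (mod 1591)
10^32 ≡ 676^2 = 456976 ≡ 359 (mod 1591)
10^64 ≡ 359^2 = 128881 ≡ 10 (mod 1591)
10^128 ≡ 10^2 = 100 ≡ 100 (mod 1591)
10^256 ≡ 100^2 = 10000 ≡ 454 (mod 1591)
10^512 ≡ 454^2 = 206116 ≡ 877 (mod 1591)
795 = 512 + 256 + 16 + 8 + 2 + 1 in binary powers of 2.
So 10^795 ≡ 877 · 454 · 676 · 877 · 100 · 10 ≡ 778 (mod 1591).
Squaring chain: 778; never reaches −1, so base 10 is a Miller–Rabin witness that 1591 is composite.

778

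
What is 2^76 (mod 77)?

2^1 ≡ 2 (mod 77)
2^2 ≡ 2^2 = 4 ≡ 4 (mod 77)
2^4 ≡ 4^2 = 16 ≡ 16 (mod 77)
2^8 ≡ 16^2 = 256 ≡ 25 (mod 77)
2^16 ≡ 25^2 = 625 ≡ 9 (mod 77)
2^32 ≡ 9^2 = 81 ≡ 4 (mod 77)
2^64 ≡ 4^2 = 16 ≡ 16 (mod 77)
76 = 64 + 8 + 4 in binary powers of 2.
So 2^76 ≡ 16 · 25 · 16 ≡ 9 (mod 77).
Since 9 ≠ 1, base 2 is a Fermat witness: 77 is composite.

9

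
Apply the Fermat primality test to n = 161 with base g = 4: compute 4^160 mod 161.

25

4^1 ≡ 4 (mod 161)
4^2 ≡ 4^2 = 16 ≡ 16 (mod 161)
4^4 ≡ 16^2 = 256 ≡ 95 (mod 161)
4^8 ≡ 95^2 = 9025 ≡ 9 (mod 161)
4^16 ≡ 9^2 = 81 ≡ 81 (mod 161)
4^32 ≡ 81^2 = 6561 ≡ 121 (mod 161)
4^64 ≡ 121^2 = 14641 ≡ 151 (mod 161)
4^128 ≡ 151^2 = 22801 ≡ 100 (mod 161)
160 = 128 + 32 in binary powers of 2.
So 4^160 ≡ 100 · 121 ≡ 25 (mod 161).
Since 25 ≠ 1, base 4 is a Fermat witness: 161 is composite.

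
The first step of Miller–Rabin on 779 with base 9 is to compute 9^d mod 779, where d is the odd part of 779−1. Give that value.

779 − 1 = 778 = 2^1 · 389, so d = 389.
9^1 ≡ 9 (mod 779)
9^2 ≡ 9^2 = 81 ≡ 81 (mod 779)
9^4 ≡ 81^2 = 6561 ≡ 329 (mod 779)
9^8 ≡ 329^2 = 108241 ≡ 739 (mod 779)
9^16 ≡ 739^2 = 546121 ≡ 42 (mod 779)
9^32 ≡ 42^2 = 1764 ≡ 206 (mod 779)
9^64 ≡ 206^2 = 42436 ≡ 370 (mod 779)
9^128 ≡ 370^2 = 136900 ≡ 575 (mod 779)
9^256 ≡ 575^2 = 330625 ≡ 329 (mod 779)
389 = 256 + 128 + 4 + 1 in binary powers of 2.
So 9^389 ≡ 329 · 575 · 329 · 9 ≡ 214 (mod 779).
Squaring chain: 214; never reaches −1, so base 9 is a Miller–Rabin witness that 779 is composite.

214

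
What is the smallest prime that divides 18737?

18737 is odd.
Digit sum 26, not divisible by 3.
Ends in 7: not divisible by 5.
7: 18737 = 7·2676 + 5
11: 18737 = 11·1703 + 4
13: 18737 = 13·1441 + 4
17: 18737 = 17·1102 + 3
19: 18737 = 19·986 + 3
23: 18737 = 23·814 + 15
29: 18737 = 29·646 + 3
31: 18737 = 31·604 + 13
37: 18737 = 37·506 + 15
41: 18737 = 41·457

41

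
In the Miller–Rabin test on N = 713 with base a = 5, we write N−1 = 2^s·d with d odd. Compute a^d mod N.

713 − 1 = 712 = 2^3 · 89, so d = 89.
5^1 ≡ 5 (mod 713)
5^2 ≡ 5^2 = 25 ≡ 25 (mod 713)
5^4 ≡ 25^2 = 625 ≡ 625 (mod 713)
5^8 ≡ 625^2 = 390625 ≡ 614 (mod 713)
5^16 ≡ 614^2 = 376996 ≡ 532 (mod 713)
5^32 ≡ 532^2 = 283024 ≡ 676 (mod 713)
5^64 ≡ 676^2 = 456976 ≡ 656 (mod 713)
89 = 64 + 16 + 8 + 1 in binary powers of 2.
So 5^89 ≡ 656 · 532 · 614 · 5 ≡ 304 (mod 713).
Squaring chain: 304 → 439 → 211; never reaches −1, so base 5 is a Miller–Rabin witness that 713 is composite.

304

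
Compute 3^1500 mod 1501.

3^1 ≡ 3 (mod 1501)
3^2 ≡ 3^2 = 9 ≡ 9 (mod 1501)
3^4 ≡ 9^2 = 81 ≡ 81 (mod 1501)
3^8 ≡ 81^2 = 6561 ≡ 557 (mod 1501)
3^16 ≡ 557^2 = 310249 ≡ 1043 (mod 1501)
3^32 ≡ 1043^2 = 1087849 ≡ 1125 (mod 1501)
3^64 ≡ 1125^2 = 1265625 ≡ 282 (mod 1501)
3^128 ≡ 282^2 = 79524 ≡ 1472 (mod 1501)
3^256 ≡ 1472^2 = 2166784 ≡ 841 (mod 1501)
3^512 ≡ 841^2 = 707281 ≡ 310 (mod 1501)
3^1024 ≡ 310^2 = 96100 ≡ 36 (mod 1501)
1500 = 1024 + 256 + 128 + 64 + 16 + 8 + 4 in binary powers of 2.
So 3^1500 ≡ 36 · 841 · 1472 · 282 · 1043 · 557 · 81 ≡ 539 (mod 1501).
Since 539 ≠ 1, base 3 is a Fermat witness: 1501 is composite.

539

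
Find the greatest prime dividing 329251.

329251 = 13 · 25327
25327 = 19 · 1333
1333 = 31 · 43
43 is prime.
So 329251 = 13 · 19 · 31 · 43; the largest prime factor is 43.

43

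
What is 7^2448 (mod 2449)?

994

7^1 ≡ 7 (mod 2449)
7^2 ≡ 7^2 = 49 ≡ 49 (mod 2449)
7^4 ≡ 49^2 = 2401 ≡ 2401 (mod 2449)
7^8 ≡ 2401^2 = 5764801 ≡ 2304 (mod 2449)
7^16 ≡ 2304^2 = 5308416 ≡ 1433 (mod 2449)
7^32 ≡ 1433^2 = 2053489 ≡ 1227 (mod 2449)
7^64 ≡ 1227^2 = 1505529 ≡ 1843 (mod 2449)
7^128 ≡ 1843^2 = 3396649 ≡ 2335 (mod 2449)
7^256 ≡ 2335^2 = 5452225 ≡ 751 (mod 2449)
7^512 ≡ 751^2 = 564001 ≡ 731 (mod 2449)
7^1024 ≡ 731^2 = 534361 ≡ 479 (mod 2449)
7^2048 ≡ 479^2 = 229441 ≡ 1684 (mod 2449)
2448 = 2048 + 256 + 128 + 16 in binary powers of 2.
So 7^2448 ≡ 1684 · 751 · 2335 · 1433 ≡ 994 (mod 2449).
Since 994 ≠ 1, base 7 is a Fermat witness: 2449 is composite.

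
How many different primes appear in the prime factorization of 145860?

145860 = 2^2 · 36465
36465 = 3 · 12155
12155 = 5 · 2431
2431 = 11 · 221
221 = 13 · 17
145860 = 2^2 · 3 · 5 · 11 · 13 · 17, which has 6 distinct prime factors.

6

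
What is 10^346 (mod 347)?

1

10^1 ≡ 10 (mod 347)
10^2 ≡ 10^2 = 100 ≡ 100 (mod 347)
10^4 ≡ 100^2 = 10000 ≡ 284 (mod 347)
10^8 ≡ 284^2 = 80656 ≡ 152 (mod 347)
10^16 ≡ 152^2 = 23104 ≡ 202 (mod 347)
10^32 ≡ 202^2 = 40804 ≡ 205 (mod 347)
10^64 ≡ 205^2 = 42025 ≡ 38 (mod 347)
10^128 ≡ 38^2 = 1444 ≡ 56 (mod 347)
10^256 ≡ 56^2 = 3136 ≡ 13 (mod 347)
346 = 256 + 64 + 16 + 8 + 2 in binary powers of 2.
So 10^346 ≡ 13 · 38 · 202 · 152 · 100 ≡ 1 (mod 347).
Since the result is 1, base 10 gives no evidence that 347 is composite.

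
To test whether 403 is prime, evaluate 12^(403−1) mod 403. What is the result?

66

12^1 ≡ 12 (mod 403)
12^2 ≡ 12^2 = 144 ≡ 144 (mod 403)
12^4 ≡ 144^2 = 20736 ≡ 183 (mod 403)
12^8 ≡ 183^2 = 33489 ≡ 40 (mod 403)
12^16 ≡ 40^2 = 1600 ≡ 391 (mod 403)
12^32 ≡ 391^2 = 152881 ≡ 144 (mod 403)
12^64 ≡ 144^2 = 20736 ≡ 183 (mod 403)
12^128 ≡ 183^2 = 33489 ≡ 40 (mod 403)
12^256 ≡ 40^2 = 1600 ≡ 391 (mod 403)
402 = 256 + 128 + 16 + 2 in binary powers of 2.
So 12^402 ≡ 391 · 40 · 391 · 144 ≡ 66 (mod 403).
Since 66 ≠ 1, base 12 is a Fermat witness: 403 is composite.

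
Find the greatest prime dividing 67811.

83

67811 = 19 · 3569
3569 = 43 · 83
83 is prime.
So 67811 = 19 · 43 · 83; the largest prime factor is 83.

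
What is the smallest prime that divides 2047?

2047 is odd.
Digit sum 13, not divisible by 3.
Ends in 7: not divisible by 5.
7: 2047 = 7·292 + 3
11: 2047 = 11·186 + 1
13: 2047 = 13·157 + 6
17: 2047 = 17·120 + 7
19: 2047 = 19·107 + 14
23: 2047 = 23·89

23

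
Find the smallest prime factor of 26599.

26599 is odd.
Digit sum 31, not divisible by 3.
Ends in 9: not divisible by 5.
7: 26599 = 7·3799 + 6
11: 26599 = 11·2418 + 1
13: 26599 = 13·2046 + 1
17: 26599 = 17·1564 + 11
19: 26599 = 19·1399 + 18
23: 26599 = 23·1156 + 11
29: 26599 = 29·917 + 6
31: 26599 = 31·858 + 1
37: 26599 = 37·718 + 33
41: 26599 = 41·648 + 31
43: 26599 = 43·618 + 25
47: 26599 = 47·565 + 44
53: 26599 = 53·501 + 46
59: 26599 = 59·450 + 49
61: 26599 = 61·436 + 3
67: 26599 = 67·397

67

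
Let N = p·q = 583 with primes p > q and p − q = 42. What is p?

Since p = q + 42, we have 583 = q(q + 42), so q² + 42q − 583 = 0.
Discriminant: 42² + 4·583 = 1764 + 2332 = 4096; √4096 = 64.
q = (−42 + 64)/2 = 11, and p = q + 42 = 53.
Check: 11 · 53 = 583.

53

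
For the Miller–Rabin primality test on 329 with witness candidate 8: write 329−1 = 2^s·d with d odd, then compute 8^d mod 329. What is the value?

162

329 − 1 = 328 = 2^3 · 41, so d = 41.
8^1 ≡ 8 (mod 329)
8^2 ≡ 8^2 = 64 ≡ 64 (mod 329)
8^4 ≡ 64^2 = 4096 ≡ 148 (mod 329)
8^8 ≡ 148^2 = 21904 ≡ 190 (mod 329)
8^16 ≡ 190^2 = 36100 ≡ 239 (mod 329)
8^32 ≡ 239^2 = 57121 ≡ 204 (mod 329)
41 = 32 + 8 + 1 in binary powers of 2.
So 8^41 ≡ 204 · 190 · 8 ≡ 162 (mod 329).
Squaring chain: 162 → 253 → 183; never reaches −1, so base 8 is a Miller–Rabin witness that 329 is composite.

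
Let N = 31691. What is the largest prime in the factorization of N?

31691 = 11 · 2881
2881 = 43 · 67
67 is prime.
So 31691 = 11 · 43 · 67; the largest prime factor is 67.

67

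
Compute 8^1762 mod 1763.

1417

8^1 ≡ 8 (mod 1763)
8^2 ≡ 8^2 = 64 ≡ 64 (mod 1763)
8^4 ≡ 64^2 = 4096 ≡ 570 (mod 1763)
8^8 ≡ 570^2 = 324900 ≡ 508 (mod 1763)
8^16 ≡ 508^2 = 258064 ≡ 666 (mod 1763)
8^32 ≡ 666^2 = 443556 ≡ 1043 (mod 1763)
8^64 ≡ 1043^2 = 1087849 ≡ 78 (mod 1763)
8^128 ≡ 78^2 = 6084 ≡ 795 (mod 1763)
8^256 ≡ 795^2 = 632025 ≡ 871 (mod 1763)
8^512 ≡ 871^2 = 758641 ≡ 551 (mod 1763)
8^1024 ≡ 551^2 = 303601 ≡ 365 (mod 1763)
1762 = 1024 + 512 + 128 + 64 + 32 + 2 in binary powers of 2.
So 8^1762 ≡ 365 · 551 · 795 · 78 · 1043 · 64 ≡ 1417 (mod 1763).
Since 1417 ≠ 1, base 8 is a Fermat witness: 1763 is composite.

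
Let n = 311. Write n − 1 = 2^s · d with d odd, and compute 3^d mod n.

1

311 − 1 = 310 = 2^1 · 155, so d = 155.
3^1 ≡ 3 (mod 311)
3^2 ≡ 3^2 = 9 ≡ 9 (mod 311)
3^4 ≡ 9^2 = 81 ≡ 81 (mod 311)
3^8 ≡ 81^2 = 6561 ≡ 30 (mod 311)
3^16 ≡ 30^2 = 900 ≡ 278 (mod 311)
3^32 ≡ 278^2 = 77284 ≡ 156 (mod 311)
3^64 ≡ 156^2 = 24336 ≡ 78 (mod 311)
3^128 ≡ 78^2 = 6084 ≡ 175 (mod 311)
155 = 128 + 16 + 8 + 2 + 1 in binary powers of 2.
So 3^155 ≡ 175 · 278 · 30 · 9 · 3 ≡ 1 (mod 311).
Since 3^d ≡ 1 (mod 311), base 3 does not prove 311 composite.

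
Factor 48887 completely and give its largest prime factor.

48887 = 19 · 2573
2573 = 31 · 83
83 is prime.
So 48887 = 19 · 31 · 83; the largest prime factor is 83.

83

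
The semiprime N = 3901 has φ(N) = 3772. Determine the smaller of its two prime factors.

47

φ(n) = (p−1)(q−1) = n − (p+q) + 1, so p + q = 3901 − 3772 + 1 = 130.
p and q are the roots of t² − 130t + 3901 = 0.
Discriminant: 130² − 4·3901 = 16900 − 15604 = 1296; √1296 = 36.
q = (130 − 36)/2 = 47, p = (130 + 36)/2 = 83.
Check: 47 · 83 = 3901.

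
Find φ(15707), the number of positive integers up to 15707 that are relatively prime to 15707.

15456

Factor: 15707 = 113 · 139.
φ(15707) = (113−1) · (139−1) = 112 · 138 = 15456.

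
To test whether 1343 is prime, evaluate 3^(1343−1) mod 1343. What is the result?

648

3^1 ≡ 3 (mod 1343)
3^2 ≡ 3^2 = 9 ≡ 9 (mod 1343)
3^4 ≡ 9^2 = 81 ≡ 81 (mod 1343)
3^8 ≡ 81^2 = 6561 ≡ 1189 (mod 1343)
3^16 ≡ 1189^2 = 1413721 ≡ 885 (mod 1343)
3^32 ≡ 885^2 = 783225 ≡ 256 (mod 1343)
3^64 ≡ 256^2 = 65536 ≡ 1072 (mod 1343)
3^128 ≡ 1072^2 = 1149184 ≡ 919 (mod 1343)
3^256 ≡ 919^2 = 844561 ≡ 1157 (mod 1343)
3^512 ≡ 1157^2 = 1338649 ≡ 1021 (mod 1343)
3^1024 ≡ 1021^2 = 1042441 ≡ 273 (mod 1343)
1342 = 1024 + 256 + 32 + 16 + 8 + 4 + 2 in binary powers of 2.
So 3^1342 ≡ 273 · 1157 · 256 · 885 · 1189 · 81 · 9 ≡ 648 (mod 1343).
Since 648 ≠ 1, base 3 is a Fermat witness: 1343 is composite.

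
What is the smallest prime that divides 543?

543 is odd.
Digit sum 12, divisible by 3.

3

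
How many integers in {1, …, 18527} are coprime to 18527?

18240

Factor: 18527 = 97 · 191.
φ(18527) = (97−1) · (191−1) = 96 · 190 = 18240.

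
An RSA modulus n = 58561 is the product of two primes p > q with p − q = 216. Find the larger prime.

Since p = q + 216, we have 58561 = q(q + 216), so q² + 216q − 58561 = 0.
Discriminant: 216² + 4·58561 = 46656 + 234244 = 280900; √280900 = 530.
q = (−216 + 530)/2 = 157, and p = q + 216 = 373.
Check: 157 · 373 = 58561.

373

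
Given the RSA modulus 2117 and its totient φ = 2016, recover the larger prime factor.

φ(n) = (p−1)(q−1) = n − (p+q) + 1, so p + q = 2117 − 2016 + 1 = 102.
p and q are the roots of t² − 102t + 2117 = 0.
Discriminant: 102² − 4·2117 = 10404 − 8468 = 1936; √1936 = 44.
q = (102 − 44)/2 = 29, p = (102 + 44)/2 = 73.
Check: 29 · 73 = 2117.

73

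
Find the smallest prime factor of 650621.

650621 is odd.
Digit sum 20, not divisible by 3.
Ends in 1: not divisible by 5.
7: 650621 = 7·92945 + 6
11: 650621 = 11·59147 + 4
13: 650621 = 13·50047 + 10
17: 650621 = 17·38271 + 14
19: 650621 = 19·34243 + 4
23: 650621 = 23·28287 + 20
29: 650621 = 29·22435 + 6
31: 650621 = 31·20987 + 24
37: 650621 = 37·17584 + 13
41: 650621 = 41·15868 + 33
43: 650621 = 43·15130 + 31
47: 650621 = 47·13843

47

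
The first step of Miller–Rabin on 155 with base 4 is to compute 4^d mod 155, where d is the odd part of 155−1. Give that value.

155 − 1 = 154 = 2^1 · 77, so d = 77.
4^1 ≡ 4 (mod 155)
4^2 ≡ 4^2 = 16 ≡ 16 (mod 155)
4^4 ≡ 16^2 = 256 ≡ 101 (mod 155)
4^8 ≡ 101^2 = 10201 ≡ 126 (mod 155)
4^16 ≡ 126^2 = 15876 ≡ 66 (mod 155)
4^32 ≡ 66^2 = 4356 ≡ 16 (mod 155)
4^64 ≡ 16^2 = 256 ≡ 101 (mod 155)
77 = 64 + 8 + 4 + 1 in binary powers of 2.
So 4^77 ≡ 101 · 126 · 101 · 4 ≡ 109 (mod 155).
Squaring chain: 109; never reaches −1, so base 4 is a Miller–Rabin witness that 155 is composite.

109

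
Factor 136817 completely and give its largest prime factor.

136817 = 41 · 3337
3337 = 47 · 71
71 is prime.
So 136817 = 41 · 47 · 71; the largest prime factor is 71.

71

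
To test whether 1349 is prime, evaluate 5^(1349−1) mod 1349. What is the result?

5^1 ≡ 5 (mod 1349)
5^2 ≡ 5^2 = 25 ≡ 25 (mod 1349)
5^4 ≡ 25^2 = 625 ≡ 625 (mod 1349)
5^8 ≡ 625^2 = 390625 ≡ 764 (mod 1349)
5^16 ≡ 764^2 = 583696 ≡ 928 (mod 1349)
5^32 ≡ 928^2 = 861184 ≡ 522 (mod 1349)
5^64 ≡ 522^2 = 272484 ≡ 1335 (mod 1349)
5^128 ≡ 1335^2 = 1782225 ≡ 196 (mod 1349)
5^256 ≡ 196^2 = 38416 ≡ 644 (mod 1349)
5^512 ≡ 644^2 = 414736 ≡ 593 (mod 1349)
5^1024 ≡ 593^2 = 351649 ≡ 909 (mod 1349)
1348 = 1024 + 256 + 64 + 4 in binary powers of 2.
So 5^1348 ≡ 909 · 644 · 1335 · 625 ≡ 54 (mod 1349).
Since 54 ≠ 1, base 5 is a Fermat witness: 1349 is composite.

54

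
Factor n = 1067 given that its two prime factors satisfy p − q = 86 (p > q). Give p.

Since p = q + 86, we have 1067 = q(q + 86), so q² + 86q − 1067 = 0.
Discriminant: 86² + 4·1067 = 7396 + 4268 = 11664; √11664 = 108.
q = (−86 + 108)/2 = 11, and p = q + 86 = 97.
Check: 11 · 97 = 1067.

97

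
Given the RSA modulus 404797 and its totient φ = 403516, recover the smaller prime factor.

φ(n) = (p−1)(q−1) = n − (p+q) + 1, so p + q = 404797 − 403516 + 1 = 1282.
p and q are the roots of t² − 1282t + 404797 = 0.
Discriminant: 1282² − 4·404797 = 1643524 − 1619188 = 24336; √24336 = 156.
q = (1282 − 156)/2 = 563, p = (1282 + 156)/2 = 719.
Check: 563 · 719 = 404797.

563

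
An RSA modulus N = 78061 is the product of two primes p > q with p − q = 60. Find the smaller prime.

Since p = q + 60, we have 78061 = q(q + 60), so q² + 60q − 78061 = 0.
Discriminant: 60² + 4·78061 = 3600 + 312244 = 315844; √315844 = 562.
q = (−60 + 562)/2 = 251, and p = q + 60 = 311.
Check: 251 · 311 = 78061.

251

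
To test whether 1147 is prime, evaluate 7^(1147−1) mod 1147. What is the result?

7^1 ≡ 7 (mod 1147)
7^2 ≡ 7^2 = 49 ≡ 49 (mod 1147)
7^4 ≡ 49^2 = 2401 ≡ 107 (mod 1147)
7^8 ≡ 107^2 = 11449 ≡ 1126 (mod 1147)
7^16 ≡ 1126^2 = 1267876 ≡ 441 (mod 1147)
7^32 ≡ 441^2 = 194481 ≡ 638 (mod 1147)
7^64 ≡ 638^2 = 407044 ≡ 1006 (mod 1147)
7^128 ≡ 1006^2 = 1012036 ≡ 382 (mod 1147)
7^256 ≡ 382^2 = 145924 ≡ 255 (mod 1147)
7^512 ≡ 255^2 = 65025 ≡ 793 (mod 1147)
7^1024 ≡ 793^2 = 628849 ≡ 293 (mod 1147)
1146 = 1024 + 64 + 32 + 16 + 8 + 2 in binary powers of 2.
So 7^1146 ≡ 293 · 1006 · 638 · 441 · 1126 · 49 ≡ 1120 (mod 1147).
Since 1120 ≠ 1, base 7 is a Fermat witness: 1147 is composite.

1120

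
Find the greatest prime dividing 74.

37

74 = 2 · 37
37 is prime.
So 74 = 2 · 37; the largest prime factor is 37.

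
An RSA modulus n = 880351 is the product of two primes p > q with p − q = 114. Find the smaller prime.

Since p = q + 114, we have 880351 = q(q + 114), so q² + 114q − 880351 = 0.
Discriminant: 114² + 4·880351 = 12996 + 3521404 = 3534400; √3534400 = 1880.
q = (−114 + 1880)/2 = 883, and p = q + 114 = 997.
Check: 883 · 997 = 880351.

883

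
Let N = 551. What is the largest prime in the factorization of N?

29

551 = 19 · 29
29 is prime.
So 551 = 19 · 29; the largest prime factor is 29.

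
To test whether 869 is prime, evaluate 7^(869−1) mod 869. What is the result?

163

7^1 ≡ 7 (mod 869)
7^2 ≡ 7^2 = 49 ≡ 49 (mod 869)
7^4 ≡ 49^2 = 2401 ≡ 663 (mod 869)
7^8 ≡ 663^2 = 439569 ≡ 724 (mod 869)
7^16 ≡ 724^2 = 524176 ≡ 169 (mod 869)
7^32 ≡ 169^2 = 28561 ≡ 753 (mod 869)
7^64 ≡ 753^2 = 567009 ≡ 421 (mod 869)
7^128 ≡ 421^2 = 177241 ≡ 834 (mod 869)
7^256 ≡ 834^2 = 695556 ≡ 356 (mod 869)
7^512 ≡ 356^2 = 126736 ≡ 731 (mod 869)
868 = 512 + 256 + 64 + 32 + 4 in binary powers of 2.
So 7^868 ≡ 731 · 356 · 421 · 753 · 663 ≡ 163 (mod 869).
Since 163 ≠ 1, base 7 is a Fermat witness: 869 is composite.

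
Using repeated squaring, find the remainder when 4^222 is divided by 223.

1

4^1 ≡ 4 (mod 223)
4^2 ≡ 4^2 = 16 ≡ 16 (mod 223)
4^4 ≡ 16^2 = 256 ≡ 33 (mod 223)
4^8 ≡ 33^2 = 1089 ≡ 197 (mod 223)
4^16 ≡ 197^2 = 38809 ≡ 7 (mod 223)
4^32 ≡ 7^2 = 49 ≡ 49 (mod 223)
4^64 ≡ 49^2 = 2401 ≡ 171 (mod 223)
4^128 ≡ 171^2 = 29241 ≡ 28 (mod 223)
222 = 128 + 64 + 16 + 8 + 4 + 2 in binary powers of 2.
So 4^222 ≡ 28 · 171 · 7 · 197 · 33 · 16 ≡ 1 (mod 223).
Since the result is 1, base 4 gives no evidence that 223 is composite.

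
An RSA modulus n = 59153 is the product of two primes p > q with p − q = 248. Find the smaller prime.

Since p = q + 248, we have 59153 = q(q + 248), so q² + 248q − 59153 = 0.
Discriminant: 248² + 4·59153 = 61504 + 236612 = 298116; √298116 = 546.
q = (−248 + 546)/2 = 149, and p = q + 248 = 397.
Check: 149 · 397 = 59153.

149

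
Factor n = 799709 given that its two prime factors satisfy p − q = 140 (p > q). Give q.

827

Since p = q + 140, we have 799709 = q(q + 140), so q² + 140q − 799709 = 0.
Discriminant: 140² + 4·799709 = 19600 + 3198836 = 3218436; √3218436 = 1794.
q = (−140 + 1794)/2 = 827, and p = q + 140 = 967.
Check: 827 · 967 = 799709.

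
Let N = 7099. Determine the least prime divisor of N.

31

7099 is odd.
Digit sum 25, not divisible by 3.
Ends in 9: not divisible by 5.
7: 7099 = 7·1014 + 1
11: 7099 = 11·645 + 4
13: 7099 = 13·546 + 1
17: 7099 = 17·417 + 10
19: 7099 = 19·373 + 12
23: 7099 = 23·308 + 15
29: 7099 = 29·244 + 23
31: 7099 = 31·229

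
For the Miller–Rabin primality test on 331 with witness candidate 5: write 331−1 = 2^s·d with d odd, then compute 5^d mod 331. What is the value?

1

331 − 1 = 330 = 2^1 · 165, so d = 165.
5^1 ≡ 5 (mod 331)
5^2 ≡ 5^2 = 25 ≡ 25 (mod 331)
5^4 ≡ 25^2 = 625 ≡ 294 (mod 331)
5^8 ≡ 294^2 = 86436 ≡ 45 (mod 331)
5^16 ≡ 45^2 = 2025 ≡ 39 (mod 331)
5^32 ≡ 39^2 = 1521 ≡ 197 (mod 331)
5^64 ≡ 197^2 = 38809 ≡ 82 (mod 331)
5^128 ≡ 82^2 = 6724 ≡ 104 (mod 331)
165 = 128 + 32 + 4 + 1 in binary powers of 2.
So 5^165 ≡ 104 · 197 · 294 · 5 ≡ 1 (mod 331).
Since 5^d ≡ 1 (mod 331), base 5 does not prove 331 composite.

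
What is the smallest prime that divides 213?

213 is odd.
Digit sum 6, divisible by 3.

3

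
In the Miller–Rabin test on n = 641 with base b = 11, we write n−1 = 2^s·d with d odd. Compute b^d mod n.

160

641 − 1 = 640 = 2^7 · 5, so d = 5.
11^1 ≡ 11 (mod 641)
11^2 ≡ 11^2 = 121 ≡ 121 (mod 641)
11^4 ≡ 121^2 = 14641 ≡ 539 (mod 641)
5 = 4 + 1 in binary powers of 2.
So 11^5 ≡ 539 · 11 ≡ 160 (mod 641).
Squaring chain: 160 → 601 → 318 → 487 → 640 → 1 → 1; reaches −1, so base 11 does not prove 641 composite.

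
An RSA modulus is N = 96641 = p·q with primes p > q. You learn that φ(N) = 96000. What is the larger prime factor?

φ(n) = (p−1)(q−1) = n − (p+q) + 1, so p + q = 96641 − 96000 + 1 = 642.
p and q are the roots of t² − 642t + 96641 = 0.
Discriminant: 642² − 4·96641 = 412164 − 386564 = 25600; √25600 = 160.
q = (642 − 160)/2 = 241, p = (642 + 160)/2 = 401.
Check: 241 · 401 = 96641.

401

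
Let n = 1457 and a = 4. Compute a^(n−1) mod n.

4^1 ≡ 4 (mod 1457)
4^2 ≡ 4^2 = 16 ≡ 16 (mod 1457)
4^4 ≡ 16^2 = 256 ≡ 256 (mod 1457)
4^8 ≡ 256^2 = 65536 ≡ 1428 (mod 1457)
4^16 ≡ 1428^2 = 2039184 ≡ 841 (mod 1457)
4^32 ≡ 841^2 = 707281 ≡ 636 (mod 1457)
4^64 ≡ 636^2 = 404496 ≡ 907 (mod 1457)
4^128 ≡ 907^2 = 822649 ≡ 901 (mod 1457)
4^256 ≡ 901^2 = 811801 ≡ 252 (mod 1457)
4^512 ≡ 252^2 = 63504 ≡ 853 (mod 1457)
4^1024 ≡ 853^2 = 727609 ≡ 566 (mod 1457)
1456 = 1024 + 256 + 128 + 32 + 16 in binary powers of 2.
So 4^1456 ≡ 566 · 252 · 901 · 636 · 841 ≡ 686 (mod 1457).
Since 686 ≠ 1, base 4 is a Fermat witness: 1457 is composite.

686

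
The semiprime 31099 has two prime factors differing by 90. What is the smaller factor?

137

Since p = q + 90, we have 31099 = q(q + 90), so q² + 90q − 31099 = 0.
Discriminant: 90² + 4·31099 = 8100 + 124396 = 132496; √132496 = 364.
q = (−90 + 364)/2 = 137, and p = q + 90 = 227.
Check: 137 · 227 = 31099.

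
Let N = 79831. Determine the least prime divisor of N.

97

79831 is odd.
Digit sum 28, not divisible by 3.
Ends in 1: not divisible by 5.
7: 79831 = 7·11404 + 3
11: 79831 = 11·7257 + 4
13: 79831 = 13·6140 + 11
17: 79831 = 17·4695 + 16
19: 79831 = 19·4201 + 12
23: 79831 = 23·3470 + 21
29: 79831 = 29·2752 + 23
31: 79831 = 31·2575 + 6
37: 79831 = 37·2157 + 22
41: 79831 = 41·1947 + 4
43: 79831 = 43·1856 + 23
47: 79831 = 47·1698 + 25
53: 79831 = 53·1506 + 13
59: 79831 = 59·1353 + 4
61: 79831 = 61·1308 + 43
67: 79831 = 67·1191 + 34
71: 79831 = 71·1124 + 27
73: 79831 = 73·1093 + 42
79: 79831 = 79·1010 + 41
83: 79831 = 83·961 + 68
89: 79831 = 89·896 + 87
97: 79831 = 97·823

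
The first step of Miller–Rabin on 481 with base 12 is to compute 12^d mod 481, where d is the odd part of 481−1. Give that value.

454

481 − 1 = 480 = 2^5 · 15, so d = 15.
12^1 ≡ 12 (mod 481)
12^2 ≡ 12^2 = 144 ≡ 144 (mod 481)
12^4 ≡ 144^2 = 20736 ≡ 53 (mod 481)
12^8 ≡ 53^2 = 2809 ≡ 404 (mod 481)
15 = 8 + 4 + 2 + 1 in binary powers of 2.
So 12^15 ≡ 404 · 53 · 144 · 12 ≡ 454 (mod 481).
Squaring chain: 454 → 248 → 417 → 248 → 417; never reaches −1, so base 12 is a Miller–Rabin witness that 481 is composite.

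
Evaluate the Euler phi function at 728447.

Factor: 728447 = 41 · 109 · 163.
φ(728447) = (41−1) · (109−1) · (163−1) = 40 · 108 · 162 = 699840.

699840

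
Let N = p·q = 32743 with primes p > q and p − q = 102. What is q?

137

Since p = q + 102, we have 32743 = q(q + 102), so q² + 102q − 32743 = 0.
Discriminant: 102² + 4·32743 = 10404 + 130972 = 141376; √141376 = 376.
q = (−102 + 376)/2 = 137, and p = q + 102 = 239.
Check: 137 · 239 = 32743.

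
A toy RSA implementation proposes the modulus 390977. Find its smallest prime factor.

390977 is odd.
Digit sum 35, not divisible by 3.
Ends in 7: not divisible by 5.
7: 390977 = 7·55853 + 6
11: 390977 = 11·35543 + 4
13: 390977 = 13·30075 + 2
17: 390977 = 17·22998 + 11
19: 390977 = 19·20577 + 14
23: 390977 = 23·16999

23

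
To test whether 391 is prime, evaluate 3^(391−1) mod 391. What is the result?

151

3^1 ≡ 3 (mod 391)
3^2 ≡ 3^2 = 9 ≡ 9 (mod 391)
3^4 ≡ 9^2 = 81 ≡ 81 (mod 391)
3^8 ≡ 81^2 = 6561 ≡ 305 (mod 391)
3^16 ≡ 305^2 = 93025 ≡ 358 (mod 391)
3^32 ≡ 358^2 = 128164 ≡ 307 (mod 391)
3^64 ≡ 307^2 = 94249 ≡ 18 (mod 391)
3^128 ≡ 18^2 = 324 ≡ 324 (mod 391)
3^256 ≡ 324^2 = 104976 ≡ 188 (mod 391)
390 = 256 + 128 + 4 + 2 in binary powers of 2.
So 3^390 ≡ 188 · 324 · 81 · 9 ≡ 151 (mod 391).
Since 151 ≠ 1, base 3 is a Fermat witness: 391 is composite.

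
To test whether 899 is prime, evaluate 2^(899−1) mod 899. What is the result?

2^1 ≡ 2 (mod 899)
2^2 ≡ 2^2 = 4 ≡ 4 (mod 899)
2^4 ≡ 4^2 = 16 ≡ 16 (mod 899)
2^8 ≡ 16^2 = 256 ≡ 256 (mod 899)
2^16 ≡ 256^2 = 65536 ≡ 808 (mod 899)
2^32 ≡ 808^2 = 652864 ≡ 190 (mod 899)
2^64 ≡ 190^2 = 36100 ≡ 140 (mod 899)
2^128 ≡ 140^2 = 19600 ≡ 721 (mod 899)
2^256 ≡ 721^2 = 519841 ≡ 219 (mod 899)
2^512 ≡ 219^2 = 47961 ≡ 314 (mod 899)
898 = 512 + 256 + 128 + 2 in binary powers of 2.
So 2^898 ≡ 314 · 219 · 721 · 4 ≡ 845 (mod 899).
Since 845 ≠ 1, base 2 is a Fermat witness: 899 is composite.

845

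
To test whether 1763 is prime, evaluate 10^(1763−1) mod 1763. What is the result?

10^1 ≡ 10 (mod 1763)
10^2 ≡ 10^2 = 100 ≡ 100 (mod 1763)
10^4 ≡ 100^2 = 10000 ≡ 1185 (mod 1763)
10^8 ≡ 1185^2 = 1404225 ≡ 877 (mod 1763)
10^16 ≡ 877^2 = 769129 ≡ 461 (mod 1763)
10^32 ≡ 461^2 = 212521 ≡ 961 (mod 1763)
10^64 ≡ 961^2 = 923521 ≡ 1472 (mod 1763)
10^128 ≡ 1472^2 = 2166784 ≡ 57 (mod 1763)
10^256 ≡ 57^2 = 3249 ≡ 1486 (mod 1763)
10^512 ≡ 1486^2 = 2208196 ≡ 920 (mod 1763)
10^1024 ≡ 920^2 = 846400 ≡ 160 (mod 1763)
1762 = 1024 + 512 + 128 + 64 + 32 + 2 in binary powers of 2.
So 10^1762 ≡ 160 · 920 · 57 · 1472 · 961 · 100 ≡ 1330 (mod 1763).
Since 1330 ≠ 1, base 10 is a Fermat witness: 1763 is composite.

1330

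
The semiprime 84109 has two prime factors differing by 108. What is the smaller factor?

Since p = q + 108, we have 84109 = q(q + 108), so q² + 108q − 84109 = 0.
Discriminant: 108² + 4·84109 = 11664 + 336436 = 348100; √348100 = 590.
q = (−108 + 590)/2 = 241, and p = q + 108 = 349.
Check: 241 · 349 = 84109.

241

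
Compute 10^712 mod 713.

485

10^1 ≡ 10 (mod 713)
10^2 ≡ 10^2 = 100 ≡ 100 (mod 713)
10^4 ≡ 100^2 = 10000 ≡ 18 (mod 713)
10^8 ≡ 18^2 = 324 ≡ 324 (mod 713)
10^16 ≡ 324^2 = 104976 ≡ 165 (mod 713)
10^32 ≡ 165^2 = 27225 ≡ 131 (mod 713)
10^64 ≡ 131^2 = 17161 ≡ 49 (mod 713)
10^128 ≡ 49^2 = 2401 ≡ 262 (mod 713)
10^256 ≡ 262^2 = 68644 ≡ 196 (mod 713)
10^512 ≡ 196^2 = 38416 ≡ 627 (mod 713)
712 = 512 + 128 + 64 + 8 in binary powers of 2.
So 10^712 ≡ 627 · 262 · 49 · 324 ≡ 485 (mod 713).
Since 485 ≠ 1, base 10 is a Fermat witness: 713 is composite.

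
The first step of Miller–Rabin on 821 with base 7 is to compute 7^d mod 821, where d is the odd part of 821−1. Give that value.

820

821 − 1 = 820 = 2^2 · 205, so d = 205.
7^1 ≡ 7 (mod 821)
7^2 ≡ 7^2 = 49 ≡ 49 (mod 821)
7^4 ≡ 49^2 = 2401 ≡ 759 (mod 821)
7^8 ≡ 759^2 = 576081 ≡ 560 (mod 821)
7^16 ≡ 560^2 = 313600 ≡ 799 (mod 821)
7^32 ≡ 799^2 = 638401 ≡ 484 (mod 821)
7^64 ≡ 484^2 = 234256 ≡ 271 (mod 821)
7^128 ≡ 271^2 = 73441 ≡ 372 (mod 821)
205 = 128 + 64 + 8 + 4 + 1 in binary powers of 2.
So 7^205 ≡ 372 · 271 · 560 · 759 · 7 ≡ 820 (mod 821).
Since 7^d ≡ 820 (mod 821), base 7 does not prove 821 composite.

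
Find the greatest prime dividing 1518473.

1518473 = 11 · 138043
138043 = 31 · 4453
4453 = 61 · 73
73 is prime.
So 1518473 = 11 · 31 · 61 · 73; the largest prime factor is 73.

73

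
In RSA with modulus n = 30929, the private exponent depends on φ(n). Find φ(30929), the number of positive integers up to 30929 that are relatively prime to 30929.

Factor: 30929 = 157 · 197.
φ(30929) = (157−1) · (197−1) = 156 · 196 = 30576.

30576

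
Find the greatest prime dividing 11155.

11155 = 5 · 2231
2231 = 23 · 97
97 is prime.
So 11155 = 5 · 23 · 97; the largest prime factor is 97.

97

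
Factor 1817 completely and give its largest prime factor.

79

1817 = 23 · 79
79 is prime.
So 1817 = 23 · 79; the largest prime factor is 79.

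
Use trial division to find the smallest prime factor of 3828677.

3828677 is odd.
Digit sum 41, not divisible by 3.
Ends in 7: not divisible by 5.
7: 3828677 = 7·546953 + 6
11: 3828677 = 11·348061 + 6
13: 3828677 = 13·294513 + 8
17: 3828677 = 17·225216 + 5
19: 3828677 = 19·201509 + 6
23: 3828677 = 23·166464 + 5
29: 3828677 = 29·132023 + 10
31: 3828677 = 31·123505 + 22
37: 3828677 = 37·103477 + 28
41: 3828677 = 41·93382 + 15
43: 3828677 = 43·89039

43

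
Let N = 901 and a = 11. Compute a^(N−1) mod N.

259

11^1 ≡ 11 (mod 901)
11^2 ≡ 11^2 = 121 ≡ 121 (mod 901)
11^4 ≡ 121^2 = 14641 ≡ 225 (mod 901)
11^8 ≡ 225^2 = 50625 ≡ 169 (mod 901)
11^16 ≡ 169^2 = 28561 ≡ 630 (mod 901)
11^32 ≡ 630^2 = 396900 ≡ 460 (mod 901)
11^64 ≡ 460^2 = 211600 ≡ 766 (mod 901)
11^128 ≡ 766^2 = 586756 ≡ 205 (mod 901)
11^256 ≡ 205^2 = 42025 ≡ 579 (mod 901)
11^512 ≡ 579^2 = 335241 ≡ 69 (mod 901)
900 = 512 + 256 + 128 + 4 in binary powers of 2.
So 11^900 ≡ 69 · 579 · 205 · 225 ≡ 259 (mod 901).
Since 259 ≠ 1, base 11 is a Fermat witness: 901 is composite.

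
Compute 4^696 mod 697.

324

4^1 ≡ 4 (mod 697)
4^2 ≡ 4^2 = 16 ≡ 16 (mod 697)
4^4 ≡ 16^2 = 256 ≡ 256 (mod 697)
4^8 ≡ 256^2 = 65536 ≡ 18 (mod 697)
4^16 ≡ 18^2 = 324 ≡ 324 (mod 697)
4^32 ≡ 324^2 = 104976 ≡ 426 (mod 697)
4^64 ≡ 426^2 = 181476 ≡ 256 (mod 697)
4^128 ≡ 256^2 = 65536 ≡ 18 (mod 697)
4^256 ≡ 18^2 = 324 ≡ 324 (mod 697)
4^512 ≡ 324^2 = 104976 ≡ 426 (mod 697)
696 = 512 + 128 + 32 + 16 + 8 in binary powers of 2.
So 4^696 ≡ 426 · 18 · 426 · 324 · 18 ≡ 324 (mod 697).
Since 324 ≠ 1, base 4 is a Fermat witness: 697 is composite.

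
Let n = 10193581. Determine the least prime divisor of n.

10193581 is odd.
Digit sum 28, not divisible by 3.
Ends in 1: not divisible by 5.
7: 10193581 = 7·1456225 + 6
11: 10193581 = 11·926689 + 2
13: 10193581 = 13·784121 + 8
17: 10193581 = 17·599622 + 7
19: 10193581 = 19·536504 + 5
23: 10193581 = 23·443199 + 4
29: 10193581 = 29·351502 + 23
31: 10193581 = 31·328825 + 6
37: 10193581 = 37·275502 + 7
41: 10193581 = 41·248623 + 38
43: 10193581 = 43·237060 + 1
47: 10193581 = 47·216884 + 33
53: 10193581 = 53·192331 + 38
59: 10193581 = 59·172772 + 33
61: 10193581 = 61·167107 + 54
67: 10193581 = 67·152143

67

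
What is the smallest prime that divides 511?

511 is odd.
Digit sum 7, not divisible by 3.
Ends in 1: not divisible by 5.
7: 511 = 7·73

7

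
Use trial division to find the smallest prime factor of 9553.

41

9553 is odd.
Digit sum 22, not divisible by 3.
Ends in 3: not divisible by 5.
7: 9553 = 7·1364 + 5
11: 9553 = 11·868 + 5
13: 9553 = 13·734 + 11
17: 9553 = 17·561 + 16
19: 9553 = 19·502 + 15
23: 9553 = 23·415 + 8
29: 9553 = 29·329 + 12
31: 9553 = 31·308 + 5
37: 9553 = 37·258 + 7
41: 9553 = 41·233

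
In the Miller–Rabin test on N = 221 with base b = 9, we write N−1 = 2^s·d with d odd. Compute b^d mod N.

221 − 1 = 220 = 2^2 · 55, so d = 55.
9^1 ≡ 9 (mod 221)
9^2 ≡ 9^2 = 81 ≡ 81 (mod 221)
9^4 ≡ 81^2 = 6561 ≡ 152 (mod 221)
9^8 ≡ 152^2 = 23104 ≡ 120 (mod 221)
9^16 ≡ 120^2 = 14400 ≡ 35 (mod 221)
9^32 ≡ 35^2 = 1225 ≡ 120 (mod 221)
55 = 32 + 16 + 4 + 2 + 1 in binary powers of 2.
So 9^55 ≡ 120 · 35 · 152 · 81 · 9 ≡ 87 (mod 221).
Squaring chain: 87 → 55; never reaches −1, so base 9 is a Miller–Rabin witness that 221 is composite.

87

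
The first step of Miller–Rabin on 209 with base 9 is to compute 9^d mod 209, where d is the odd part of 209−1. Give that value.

25

209 − 1 = 208 = 2^4 · 13, so d = 13.
9^1 ≡ 9 (mod 209)
9^2 ≡ 9^2 = 81 ≡ 81 (mod 209)
9^4 ≡ 81^2 = 6561 ≡ 82 (mod 209)
9^8 ≡ 82^2 = 6724 ≡ 36 (mod 209)
13 = 8 + 4 + 1 in binary powers of 2.
So 9^13 ≡ 36 · 82 · 9 ≡ 25 (mod 209).
Squaring chain: 25 → 207 → 4 → 16; never reaches −1, so base 9 is a Miller–Rabin witness that 209 is composite.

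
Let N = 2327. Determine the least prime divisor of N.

13

2327 is odd.
Digit sum 14, not divisible by 3.
Ends in 7: not divisible by 5.
7: 2327 = 7·332 + 3
11: 2327 = 11·211 + 6
13: 2327 = 13·179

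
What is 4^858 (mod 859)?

1

4^1 ≡ 4 (mod 859)
4^2 ≡ 4^2 = 16 ≡ 16 (mod 859)
4^4 ≡ 16^2 = 256 ≡ 256 (mod 859)
4^8 ≡ 256^2 = 65536 ≡ 252 (mod 859)
4^16 ≡ 252^2 = 63504 ≡ 797 (mod 859)
4^32 ≡ 797^2 = 635209 ≡ 408 (mod 859)
4^64 ≡ 408^2 = 166464 ≡ 677 (mod 859)
4^128 ≡ 677^2 = 458329 ≡ 482 (mod 859)
4^256 ≡ 482^2 = 232324 ≡ 394 (mod 859)
4^512 ≡ 394^2 = 155236 ≡ 616 (mod 859)
858 = 512 + 256 + 64 + 16 + 8 + 2 in binary powers of 2.
So 4^858 ≡ 616 · 394 · 677 · 797 · 252 · 16 ≡ 1 (mod 859).
Since the result is 1, base 4 gives no evidence that 859 is composite.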